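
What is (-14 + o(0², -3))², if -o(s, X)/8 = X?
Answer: 100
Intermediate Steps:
o(s, X) = -8*X
(-14 + o(0², -3))² = (-14 - 8*(-3))² = (-14 + 24)² = 10² = 100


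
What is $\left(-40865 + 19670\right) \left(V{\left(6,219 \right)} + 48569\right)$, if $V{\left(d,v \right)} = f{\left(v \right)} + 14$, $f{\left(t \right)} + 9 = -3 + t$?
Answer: $-1034104050$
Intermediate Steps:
$f{\left(t \right)} = -12 + t$ ($f{\left(t \right)} = -9 + \left(-3 + t\right) = -12 + t$)
$V{\left(d,v \right)} = 2 + v$ ($V{\left(d,v \right)} = \left(-12 + v\right) + 14 = 2 + v$)
$\left(-40865 + 19670\right) \left(V{\left(6,219 \right)} + 48569\right) = \left(-40865 + 19670\right) \left(\left(2 + 219\right) + 48569\right) = - 21195 \left(221 + 48569\right) = \left(-21195\right) 48790 = -1034104050$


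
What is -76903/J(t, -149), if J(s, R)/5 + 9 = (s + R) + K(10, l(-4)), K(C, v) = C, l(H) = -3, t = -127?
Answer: 76903/1375 ≈ 55.929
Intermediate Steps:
J(s, R) = 5 + 5*R + 5*s (J(s, R) = -45 + 5*((s + R) + 10) = -45 + 5*((R + s) + 10) = -45 + 5*(10 + R + s) = -45 + (50 + 5*R + 5*s) = 5 + 5*R + 5*s)
-76903/J(t, -149) = -76903/(5 + 5*(-149) + 5*(-127)) = -76903/(5 - 745 - 635) = -76903/(-1375) = -76903*(-1/1375) = 76903/1375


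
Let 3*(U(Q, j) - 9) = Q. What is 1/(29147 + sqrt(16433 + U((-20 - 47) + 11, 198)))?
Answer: 87441/2548593557 - sqrt(147810)/2548593557 ≈ 3.4159e-5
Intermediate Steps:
U(Q, j) = 9 + Q/3
1/(29147 + sqrt(16433 + U((-20 - 47) + 11, 198))) = 1/(29147 + sqrt(16433 + (9 + ((-20 - 47) + 11)/3))) = 1/(29147 + sqrt(16433 + (9 + (-67 + 11)/3))) = 1/(29147 + sqrt(16433 + (9 + (1/3)*(-56)))) = 1/(29147 + sqrt(16433 + (9 - 56/3))) = 1/(29147 + sqrt(16433 - 29/3)) = 1/(29147 + sqrt(49270/3)) = 1/(29147 + sqrt(147810)/3)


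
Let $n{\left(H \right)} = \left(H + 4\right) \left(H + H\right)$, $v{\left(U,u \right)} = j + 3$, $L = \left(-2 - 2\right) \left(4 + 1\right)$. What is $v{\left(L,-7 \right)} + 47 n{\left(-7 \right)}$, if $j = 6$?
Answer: $1983$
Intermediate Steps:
$L = -20$ ($L = \left(-4\right) 5 = -20$)
$v{\left(U,u \right)} = 9$ ($v{\left(U,u \right)} = 6 + 3 = 9$)
$n{\left(H \right)} = 2 H \left(4 + H\right)$ ($n{\left(H \right)} = \left(4 + H\right) 2 H = 2 H \left(4 + H\right)$)
$v{\left(L,-7 \right)} + 47 n{\left(-7 \right)} = 9 + 47 \cdot 2 \left(-7\right) \left(4 - 7\right) = 9 + 47 \cdot 2 \left(-7\right) \left(-3\right) = 9 + 47 \cdot 42 = 9 + 1974 = 1983$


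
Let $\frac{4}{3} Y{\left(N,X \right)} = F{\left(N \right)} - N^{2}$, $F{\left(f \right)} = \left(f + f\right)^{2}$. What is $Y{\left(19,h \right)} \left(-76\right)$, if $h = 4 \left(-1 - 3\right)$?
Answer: $-61731$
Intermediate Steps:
$h = -16$ ($h = 4 \left(-4\right) = -16$)
$F{\left(f \right)} = 4 f^{2}$ ($F{\left(f \right)} = \left(2 f\right)^{2} = 4 f^{2}$)
$Y{\left(N,X \right)} = \frac{9 N^{2}}{4}$ ($Y{\left(N,X \right)} = \frac{3 \left(4 N^{2} - N^{2}\right)}{4} = \frac{3 \cdot 3 N^{2}}{4} = \frac{9 N^{2}}{4}$)
$Y{\left(19,h \right)} \left(-76\right) = \frac{9 \cdot 19^{2}}{4} \left(-76\right) = \frac{9}{4} \cdot 361 \left(-76\right) = \frac{3249}{4} \left(-76\right) = -61731$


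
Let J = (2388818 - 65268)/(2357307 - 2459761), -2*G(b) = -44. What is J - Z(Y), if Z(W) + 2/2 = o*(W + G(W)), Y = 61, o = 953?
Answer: -4053115021/51227 ≈ -79121.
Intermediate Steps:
G(b) = 22 (G(b) = -1/2*(-44) = 22)
Z(W) = 20965 + 953*W (Z(W) = -1 + 953*(W + 22) = -1 + 953*(22 + W) = -1 + (20966 + 953*W) = 20965 + 953*W)
J = -1161775/51227 (J = 2323550/(-102454) = 2323550*(-1/102454) = -1161775/51227 ≈ -22.679)
J - Z(Y) = -1161775/51227 - (20965 + 953*61) = -1161775/51227 - (20965 + 58133) = -1161775/51227 - 1*79098 = -1161775/51227 - 79098 = -4053115021/51227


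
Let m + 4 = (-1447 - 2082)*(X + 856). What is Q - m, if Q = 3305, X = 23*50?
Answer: 7082483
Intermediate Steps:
X = 1150
m = -7079178 (m = -4 + (-1447 - 2082)*(1150 + 856) = -4 - 3529*2006 = -4 - 7079174 = -7079178)
Q - m = 3305 - 1*(-7079178) = 3305 + 7079178 = 7082483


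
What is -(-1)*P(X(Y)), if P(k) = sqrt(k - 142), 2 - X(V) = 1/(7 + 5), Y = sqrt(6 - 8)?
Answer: 41*I*sqrt(3)/6 ≈ 11.836*I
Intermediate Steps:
Y = I*sqrt(2) (Y = sqrt(-2) = I*sqrt(2) ≈ 1.4142*I)
X(V) = 23/12 (X(V) = 2 - 1/(7 + 5) = 2 - 1/12 = 23/12)
P(k) = sqrt(-142 + k)
-(-1)*P(X(Y)) = -(-1)*sqrt(-142 + 23/12) = -(-1)*sqrt(-1681/12) = -(-1)*41*I*sqrt(3)/6 = -(-41)*I*sqrt(3)/6 = 41*I*sqrt(3)/6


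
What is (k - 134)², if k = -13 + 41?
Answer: 11236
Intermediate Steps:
k = 28
(k - 134)² = (28 - 134)² = (-106)² = 11236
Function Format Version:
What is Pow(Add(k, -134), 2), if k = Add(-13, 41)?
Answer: 11236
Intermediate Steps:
k = 28
Pow(Add(k, -134), 2) = Pow(Add(28, -134), 2) = Pow(-106, 2) = 11236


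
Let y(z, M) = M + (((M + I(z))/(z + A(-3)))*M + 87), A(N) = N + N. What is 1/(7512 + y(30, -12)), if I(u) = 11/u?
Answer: 60/455569 ≈ 0.00013170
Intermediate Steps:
A(N) = 2*N
y(z, M) = 87 + M + M*(M + 11/z)/(-6 + z) (y(z, M) = M + (((M + 11/z)/(z + 2*(-3)))*M + 87) = M + (((M + 11/z)/(z - 6))*M + 87) = M + (((M + 11/z)/(-6 + z))*M + 87) = M + (M*(M + 11/z)/(-6 + z) + 87) = M + (87 + M*(M + 11/z)/(-6 + z)) = 87 + M + M*(M + 11/z)/(-6 + z))
1/(7512 + y(30, -12)) = 1/(7512 + (11*(-12) + 30*(-522 + (-12)**2 - 6*(-12) + 87*30 - 12*30))/(30*(-6 + 30))) = 1/(7512 + (1/30)*(-132 + 30*(-522 + 144 + 72 + 2610 - 360))/24) = 1/(7512 + (1/30)*(1/24)*(-132 + 30*1944)) = 1/(7512 + (1/30)*(1/24)*(-132 + 58320)) = 1/(7512 + (1/30)*(1/24)*58188) = 1/(7512 + 4849/60) = 1/(455569/60) = 60/455569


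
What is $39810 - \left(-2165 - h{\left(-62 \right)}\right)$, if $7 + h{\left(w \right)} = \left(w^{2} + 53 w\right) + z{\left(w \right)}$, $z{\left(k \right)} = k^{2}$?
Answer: $46370$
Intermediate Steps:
$h{\left(w \right)} = -7 + 2 w^{2} + 53 w$ ($h{\left(w \right)} = -7 + \left(\left(w^{2} + 53 w\right) + w^{2}\right) = -7 + \left(2 w^{2} + 53 w\right) = -7 + 2 w^{2} + 53 w$)
$39810 - \left(-2165 - h{\left(-62 \right)}\right) = 39810 - \left(-2165 - \left(-7 + 2 \left(-62\right)^{2} + 53 \left(-62\right)\right)\right) = 39810 - \left(-2165 - \left(-7 + 2 \cdot 3844 - 3286\right)\right) = 39810 - \left(-2165 - \left(-7 + 7688 - 3286\right)\right) = 39810 - \left(-2165 - 4395\right) = 39810 - -6560 = 39810 + 6560 = 46370$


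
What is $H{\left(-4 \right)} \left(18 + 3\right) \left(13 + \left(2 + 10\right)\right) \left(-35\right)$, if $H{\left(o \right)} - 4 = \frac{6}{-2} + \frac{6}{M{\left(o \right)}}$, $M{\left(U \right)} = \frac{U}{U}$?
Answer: $-128625$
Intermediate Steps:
$M{\left(U \right)} = 1$
$H{\left(o \right)} = 7$ ($H{\left(o \right)} = 4 + \left(\frac{6}{-2} + \frac{6}{1}\right) = 4 + \left(6 \left(- \frac{1}{2}\right) + 6 \cdot 1\right) = 4 + \left(-3 + 6\right) = 4 + 3 = 7$)
$H{\left(-4 \right)} \left(18 + 3\right) \left(13 + \left(2 + 10\right)\right) \left(-35\right) = 7 \left(18 + 3\right) \left(13 + \left(2 + 10\right)\right) \left(-35\right) = 7 \cdot 21 \left(13 + 12\right) \left(-35\right) = 7 \cdot 21 \cdot 25 \left(-35\right) = 7 \cdot 525 \left(-35\right) = 3675 \left(-35\right) = -128625$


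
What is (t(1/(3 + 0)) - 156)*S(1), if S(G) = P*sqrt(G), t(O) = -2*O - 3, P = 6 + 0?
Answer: -958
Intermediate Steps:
P = 6
t(O) = -3 - 2*O
S(G) = 6*sqrt(G)
(t(1/(3 + 0)) - 156)*S(1) = ((-3 - 2/(3 + 0)) - 156)*(6*sqrt(1)) = ((-3 - 2/3) - 156)*(6*1) = ((-3 - 2*1/3) - 156)*6 = ((-3 - 2/3) - 156)*6 = (-11/3 - 156)*6 = -479/3*6 = -958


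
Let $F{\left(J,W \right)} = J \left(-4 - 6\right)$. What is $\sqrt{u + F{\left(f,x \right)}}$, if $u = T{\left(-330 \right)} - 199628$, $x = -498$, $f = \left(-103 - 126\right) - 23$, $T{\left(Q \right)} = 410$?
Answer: $i \sqrt{196698} \approx 443.51 i$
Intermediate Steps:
$f = -252$ ($f = -229 - 23 = -252$)
$F{\left(J,W \right)} = - 10 J$ ($F{\left(J,W \right)} = J \left(-10\right) = - 10 J$)
$u = -199218$ ($u = 410 - 199628 = -199218$)
$\sqrt{u + F{\left(f,x \right)}} = \sqrt{-199218 - -2520} = \sqrt{-199218 + 2520} = \sqrt{-196698} = i \sqrt{196698}$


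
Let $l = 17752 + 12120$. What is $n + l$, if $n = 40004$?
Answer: $69876$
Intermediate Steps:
$l = 29872$
$n + l = 40004 + 29872 = 69876$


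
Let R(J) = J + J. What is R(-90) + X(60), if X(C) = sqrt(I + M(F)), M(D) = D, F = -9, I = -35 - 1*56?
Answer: -180 + 10*I ≈ -180.0 + 10.0*I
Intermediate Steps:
I = -91 (I = -35 - 56 = -91)
R(J) = 2*J
X(C) = 10*I (X(C) = sqrt(-91 - 9) = sqrt(-100) = 10*I)
R(-90) + X(60) = 2*(-90) + 10*I = -180 + 10*I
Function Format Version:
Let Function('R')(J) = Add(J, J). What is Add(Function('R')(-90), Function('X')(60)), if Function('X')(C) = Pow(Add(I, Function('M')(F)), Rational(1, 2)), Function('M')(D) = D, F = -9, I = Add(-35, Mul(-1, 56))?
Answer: Add(-180, Mul(10, I)) ≈ Add(-180.00, Mul(10.000, I))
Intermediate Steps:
I = -91 (I = Add(-35, -56) = -91)
Function('R')(J) = Mul(2, J)
Function('X')(C) = Mul(10, I) (Function('X')(C) = Pow(Add(-91, -9), Rational(1, 2)) = Pow(-100, Rational(1, 2)) = Mul(10, I))
Add(Function('R')(-90), Function('X')(60)) = Add(Mul(2, -90), Mul(10, I)) = Add(-180, Mul(10, I))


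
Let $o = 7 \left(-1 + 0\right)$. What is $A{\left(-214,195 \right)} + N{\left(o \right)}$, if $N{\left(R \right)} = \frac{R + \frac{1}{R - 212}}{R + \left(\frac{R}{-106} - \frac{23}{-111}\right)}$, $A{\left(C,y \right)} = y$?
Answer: $\frac{1132673893}{5777731} \approx 196.04$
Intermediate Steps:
$o = -7$ ($o = 7 \left(-1\right) = -7$)
$N{\left(R \right)} = \frac{R + \frac{1}{-212 + R}}{\frac{23}{111} + \frac{105 R}{106}}$ ($N{\left(R \right)} = \frac{R + \frac{1}{-212 + R}}{R + \left(R \left(- \frac{1}{106}\right) - - \frac{23}{111}\right)} = \frac{R + \frac{1}{-212 + R}}{R - \left(- \frac{23}{111} + \frac{R}{106}\right)} = \frac{R + \frac{1}{-212 + R}}{\frac{23}{111} + \frac{105 R}{106}}$)
$A{\left(-214,195 \right)} + N{\left(o \right)} = 195 + \frac{11766 \left(-1 - \left(-7\right)^{2} + 212 \left(-7\right)\right)}{516856 - 11655 \left(-7\right)^{2} + 2468422 \left(-7\right)} = 195 + \frac{11766 \left(-1 - 49 - 1484\right)}{516856 - 571095 - 17278954} = 195 + 11766 \frac{1}{-17333193} \left(-1534\right) = 195 + 11766 \left(- \frac{1}{17333193}\right) \left(-1534\right) = 195 + \frac{6016348}{5777731} = \frac{1132673893}{5777731}$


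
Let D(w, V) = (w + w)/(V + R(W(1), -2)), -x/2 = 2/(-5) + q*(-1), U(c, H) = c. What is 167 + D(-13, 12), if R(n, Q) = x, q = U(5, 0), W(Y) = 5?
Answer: 9454/57 ≈ 165.86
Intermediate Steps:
q = 5
x = 54/5 (x = -2*(2/(-5) + 5*(-1)) = -2*(2*(-⅕) - 5) = -2*(-⅖ - 5) = -2*(-27/5) = 54/5 ≈ 10.800)
R(n, Q) = 54/5
D(w, V) = 2*w/(54/5 + V) (D(w, V) = (w + w)/(V + 54/5) = (2*w)/(54/5 + V) = 2*w/(54/5 + V))
167 + D(-13, 12) = 167 + 10*(-13)/(54 + 5*12) = 167 + 10*(-13)/(54 + 60) = 167 + 10*(-13)/114 = 167 + 10*(-13)*(1/114) = 167 - 65/57 = 9454/57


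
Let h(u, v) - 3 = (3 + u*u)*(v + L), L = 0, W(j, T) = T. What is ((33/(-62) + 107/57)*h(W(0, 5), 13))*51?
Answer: 29653967/1178 ≈ 25173.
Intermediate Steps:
h(u, v) = 3 + v*(3 + u**2) (h(u, v) = 3 + (3 + u*u)*(v + 0) = 3 + (3 + u**2)*v = 3 + v*(3 + u**2))
((33/(-62) + 107/57)*h(W(0, 5), 13))*51 = ((33/(-62) + 107/57)*(3 + 3*13 + 13*5**2))*51 = ((33*(-1/62) + 107*(1/57))*(3 + 39 + 13*25))*51 = ((-33/62 + 107/57)*(3 + 39 + 325))*51 = ((4753/3534)*367)*51 = (1744351/3534)*51 = 29653967/1178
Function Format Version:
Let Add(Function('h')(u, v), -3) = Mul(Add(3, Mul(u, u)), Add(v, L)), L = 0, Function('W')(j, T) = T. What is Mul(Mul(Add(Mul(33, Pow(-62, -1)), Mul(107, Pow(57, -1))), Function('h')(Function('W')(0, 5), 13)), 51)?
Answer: Rational(29653967, 1178) ≈ 25173.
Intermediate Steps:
Function('h')(u, v) = Add(3, Mul(v, Add(3, Pow(u, 2)))) (Function('h')(u, v) = Add(3, Mul(Add(3, Mul(u, u)), Add(v, 0))) = Add(3, Mul(Add(3, Pow(u, 2)), v)) = Add(3, Mul(v, Add(3, Pow(u, 2)))))
Mul(Mul(Add(Mul(33, Pow(-62, -1)), Mul(107, Pow(57, -1))), Function('h')(Function('W')(0, 5), 13)), 51) = Mul(Mul(Add(Mul(33, Pow(-62, -1)), Mul(107, Pow(57, -1))), Add(3, Mul(3, 13), Mul(13, Pow(5, 2)))), 51) = Mul(Mul(Add(Mul(33, Rational(-1, 62)), Mul(107, Rational(1, 57))), Add(3, 39, Mul(13, 25))), 51) = Mul(Mul(Add(Rational(-33, 62), Rational(107, 57)), Add(3, 39, 325)), 51) = Mul(Mul(Rational(4753, 3534), 367), 51) = Mul(Rational(1744351, 3534), 51) = Rational(29653967, 1178)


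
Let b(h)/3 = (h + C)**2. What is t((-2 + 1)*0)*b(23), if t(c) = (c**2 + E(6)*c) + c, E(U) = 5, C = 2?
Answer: 0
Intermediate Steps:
b(h) = 3*(2 + h)**2 (b(h) = 3*(h + 2)**2 = 3*(2 + h)**2)
t(c) = c**2 + 6*c (t(c) = (c**2 + 5*c) + c = c**2 + 6*c)
t((-2 + 1)*0)*b(23) = (((-2 + 1)*0)*(6 + (-2 + 1)*0))*(3*(2 + 23)**2) = ((-1*0)*(6 - 1*0))*(3*25**2) = (0*(6 + 0))*(3*625) = (0*6)*1875 = 0*1875 = 0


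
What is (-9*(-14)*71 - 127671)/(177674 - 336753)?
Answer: 118725/159079 ≈ 0.74633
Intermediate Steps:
(-9*(-14)*71 - 127671)/(177674 - 336753) = (126*71 - 127671)/(-159079) = (8946 - 127671)*(-1/159079) = -118725*(-1/159079) = 118725/159079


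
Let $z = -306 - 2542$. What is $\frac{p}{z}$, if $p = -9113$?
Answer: $\frac{9113}{2848} \approx 3.1998$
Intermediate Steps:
$z = -2848$ ($z = -306 - 2542 = -2848$)
$\frac{p}{z} = - \frac{9113}{-2848} = \left(-9113\right) \left(- \frac{1}{2848}\right) = \frac{9113}{2848}$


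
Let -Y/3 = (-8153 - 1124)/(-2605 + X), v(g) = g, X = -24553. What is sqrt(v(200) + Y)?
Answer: 7*sqrt(2995011398)/27158 ≈ 14.106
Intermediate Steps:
Y = -27831/27158 (Y = -3*(-8153 - 1124)/(-2605 - 24553) = -(-27831)/(-27158) = -(-27831)*(-1)/27158 = -3*9277/27158 = -27831/27158 ≈ -1.0248)
sqrt(v(200) + Y) = sqrt(200 - 27831/27158) = sqrt(5403769/27158) = 7*sqrt(2995011398)/27158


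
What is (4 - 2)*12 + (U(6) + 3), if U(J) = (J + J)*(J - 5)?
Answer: 39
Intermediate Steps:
U(J) = 2*J*(-5 + J) (U(J) = (2*J)*(-5 + J) = 2*J*(-5 + J))
(4 - 2)*12 + (U(6) + 3) = (4 - 2)*12 + (2*6*(-5 + 6) + 3) = 2*12 + (2*6*1 + 3) = 24 + (12 + 3) = 24 + 15 = 39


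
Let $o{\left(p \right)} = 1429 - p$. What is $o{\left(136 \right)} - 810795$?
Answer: $-809502$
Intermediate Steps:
$o{\left(136 \right)} - 810795 = \left(1429 - 136\right) - 810795 = 1293 - 810795 = -809502$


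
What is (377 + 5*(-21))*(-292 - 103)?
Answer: -107440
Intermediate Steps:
(377 + 5*(-21))*(-292 - 103) = (377 - 105)*(-395) = 272*(-395) = -107440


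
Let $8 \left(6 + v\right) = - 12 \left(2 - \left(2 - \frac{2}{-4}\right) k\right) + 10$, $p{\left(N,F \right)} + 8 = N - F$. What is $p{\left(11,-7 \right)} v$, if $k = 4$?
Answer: $\frac{145}{2} \approx 72.5$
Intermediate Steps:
$p{\left(N,F \right)} = -8 + N - F$ ($p{\left(N,F \right)} = -8 - \left(F - N\right) = -8 + N - F$)
$v = \frac{29}{4}$ ($v = -6 + \frac{- 12 \left(2 - \left(2 - \frac{2}{-4}\right) 4\right) + 10}{8} = -6 + \frac{- 12 \left(2 - \left(2 - - \frac{1}{2}\right) 4\right) + 10}{8} = -6 + \frac{- 12 \left(2 - \left(2 + \frac{1}{2}\right) 4\right) + 10}{8} = -6 + \frac{- 12 \left(2 - \frac{5}{2} \cdot 4\right) + 10}{8} = -6 + \frac{- 12 \left(2 - 10\right) + 10}{8} = -6 + \frac{\left(-12\right) \left(-8\right) + 10}{8} = -6 + \frac{96 + 10}{8} = -6 + \frac{1}{8} \cdot 106 = -6 + \frac{53}{4} = \frac{29}{4} \approx 7.25$)
$p{\left(11,-7 \right)} v = \left(-8 + 11 - -7\right) \frac{29}{4} = \left(-8 + 11 + 7\right) \frac{29}{4} = 10 \cdot \frac{29}{4} = \frac{145}{2}$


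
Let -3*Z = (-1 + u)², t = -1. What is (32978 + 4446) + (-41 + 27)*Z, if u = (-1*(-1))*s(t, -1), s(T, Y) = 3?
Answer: 112328/3 ≈ 37443.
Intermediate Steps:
u = 3 (u = -1*(-1)*3 = 1*3 = 3)
Z = -4/3 (Z = -(-1 + 3)²/3 = -⅓*2² = -⅓*4 = -4/3 ≈ -1.3333)
(32978 + 4446) + (-41 + 27)*Z = (32978 + 4446) + (-41 + 27)*(-4/3) = 37424 - 14*(-4/3) = 37424 + 56/3 = 112328/3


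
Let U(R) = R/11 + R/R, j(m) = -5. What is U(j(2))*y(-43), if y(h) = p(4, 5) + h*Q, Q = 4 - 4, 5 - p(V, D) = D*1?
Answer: 0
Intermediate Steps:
p(V, D) = 5 - D
Q = 0
U(R) = 1 + R/11 (U(R) = R*(1/11) + 1 = R/11 + 1 = 1 + R/11)
y(h) = 0 (y(h) = (5 - 1*5) + h*0 = (5 - 5) + 0 = 0 + 0 = 0)
U(j(2))*y(-43) = (1 + (1/11)*(-5))*0 = (1 - 5/11)*0 = (6/11)*0 = 0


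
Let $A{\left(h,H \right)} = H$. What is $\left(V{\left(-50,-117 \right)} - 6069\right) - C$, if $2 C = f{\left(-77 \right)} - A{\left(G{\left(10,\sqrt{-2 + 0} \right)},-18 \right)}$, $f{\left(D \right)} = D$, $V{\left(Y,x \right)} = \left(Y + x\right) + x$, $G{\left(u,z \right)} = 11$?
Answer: $- \frac{12647}{2} \approx -6323.5$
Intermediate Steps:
$V{\left(Y,x \right)} = Y + 2 x$
$C = - \frac{59}{2}$ ($C = \frac{-77 - -18}{2} = \frac{-77 + 18}{2} = \frac{1}{2} \left(-59\right) = - \frac{59}{2} \approx -29.5$)
$\left(V{\left(-50,-117 \right)} - 6069\right) - C = \left(\left(-50 + 2 \left(-117\right)\right) - 6069\right) - - \frac{59}{2} = \left(\left(-50 - 234\right) + \left(-6986 + 917\right)\right) + \frac{59}{2} = \left(-284 - 6069\right) + \frac{59}{2} = -6353 + \frac{59}{2} = - \frac{12647}{2}$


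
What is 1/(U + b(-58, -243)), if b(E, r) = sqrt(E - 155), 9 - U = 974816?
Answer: -974807/950248687462 - I*sqrt(213)/950248687462 ≈ -1.0258e-6 - 1.5359e-11*I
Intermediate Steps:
U = -974807 (U = 9 - 1*974816 = 9 - 974816 = -974807)
b(E, r) = sqrt(-155 + E)
1/(U + b(-58, -243)) = 1/(-974807 + sqrt(-155 - 58)) = 1/(-974807 + sqrt(-213)) = 1/(-974807 + I*sqrt(213))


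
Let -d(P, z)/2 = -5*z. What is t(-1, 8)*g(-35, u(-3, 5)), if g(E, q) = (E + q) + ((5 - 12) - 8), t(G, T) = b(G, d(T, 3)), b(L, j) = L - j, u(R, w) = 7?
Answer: 1333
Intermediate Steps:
d(P, z) = 10*z (d(P, z) = -(-10)*z = 10*z)
t(G, T) = -30 + G (t(G, T) = G - 10*3 = G - 1*30 = G - 30 = -30 + G)
g(E, q) = -15 + E + q (g(E, q) = (E + q) + (-7 - 8) = (E + q) - 15 = -15 + E + q)
t(-1, 8)*g(-35, u(-3, 5)) = (-30 - 1)*(-15 - 35 + 7) = -31*(-43) = 1333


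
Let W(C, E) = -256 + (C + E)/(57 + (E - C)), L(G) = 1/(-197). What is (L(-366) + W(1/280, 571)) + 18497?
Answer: 631904722921/34640283 ≈ 18242.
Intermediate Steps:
L(G) = -1/197
W(C, E) = -256 + (C + E)/(57 + E - C)
(L(-366) + W(1/280, 571)) + 18497 = (-1/197 + (-14592 - 255*571 + 257/280)/(57 + 571 - 1/280)) + 18497 = (-1/197 + (-14592 - 145605 + 257*(1/280))/(57 + 571 - 1*1/280)) + 18497 = (-1/197 + (-14592 - 145605 + 257/280)/(57 + 571 - 1/280)) + 18497 = (-1/197 - 44854903/280/(175839/280)) + 18497 = (-1/197 + (280/175839)*(-44854903/280)) + 18497 = (-1/197 - 44854903/175839) + 18497 = -8836591730/34640283 + 18497 = 631904722921/34640283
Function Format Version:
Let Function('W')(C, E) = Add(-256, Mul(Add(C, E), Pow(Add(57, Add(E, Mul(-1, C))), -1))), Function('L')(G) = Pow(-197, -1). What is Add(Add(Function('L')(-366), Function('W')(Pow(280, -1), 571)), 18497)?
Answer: Rational(631904722921, 34640283) ≈ 18242.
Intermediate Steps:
Function('L')(G) = Rational(-1, 197)
Function('W')(C, E) = Add(-256, Mul(Pow(Add(57, E, Mul(-1, C)), -1), Add(C, E))) (Function('W')(C, E) = Add(-256, Mul(Add(C, E), Pow(Add(57, E, Mul(-1, C)), -1))) = Add(-256, Mul(Pow(Add(57, E, Mul(-1, C)), -1), Add(C, E))))
Add(Add(Function('L')(-366), Function('W')(Pow(280, -1), 571)), 18497) = Add(Add(Rational(-1, 197), Mul(Pow(Add(57, 571, Mul(-1, Pow(280, -1))), -1), Add(-14592, Mul(-255, 571), Mul(257, Pow(280, -1))))), 18497) = Add(Add(Rational(-1, 197), Mul(Pow(Add(57, 571, Mul(-1, Rational(1, 280))), -1), Add(-14592, -145605, Mul(257, Rational(1, 280))))), 18497) = Add(Add(Rational(-1, 197), Mul(Pow(Add(57, 571, Rational(-1, 280)), -1), Add(-14592, -145605, Rational(257, 280)))), 18497) = Add(Add(Rational(-1, 197), Mul(Pow(Rational(175839, 280), -1), Rational(-44854903, 280))), 18497) = Add(Add(Rational(-1, 197), Mul(Rational(280, 175839), Rational(-44854903, 280))), 18497) = Add(Add(Rational(-1, 197), Rational(-44854903, 175839)), 18497) = Add(Rational(-8836591730, 34640283), 18497) = Rational(631904722921, 34640283)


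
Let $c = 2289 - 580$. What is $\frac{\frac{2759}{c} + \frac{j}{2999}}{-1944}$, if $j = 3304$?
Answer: $- \frac{1546753}{1107062856} \approx -0.0013972$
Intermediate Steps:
$c = 1709$ ($c = 2289 - 580 = 1709$)
$\frac{\frac{2759}{c} + \frac{j}{2999}}{-1944} = \frac{\frac{2759}{1709} + \frac{3304}{2999}}{-1944} = \left(2759 \cdot \frac{1}{1709} + 3304 \cdot \frac{1}{2999}\right) \left(- \frac{1}{1944}\right) = \left(\frac{2759}{1709} + \frac{3304}{2999}\right) \left(- \frac{1}{1944}\right) = \frac{13920777}{5125291} \left(- \frac{1}{1944}\right) = - \frac{1546753}{1107062856}$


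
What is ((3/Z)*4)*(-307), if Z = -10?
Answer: 1842/5 ≈ 368.40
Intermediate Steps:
((3/Z)*4)*(-307) = ((3/(-10))*4)*(-307) = ((3*(-⅒))*4)*(-307) = -3/10*4*(-307) = -6/5*(-307) = 1842/5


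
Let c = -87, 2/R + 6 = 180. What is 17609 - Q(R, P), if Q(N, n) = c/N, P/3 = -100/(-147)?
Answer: 25178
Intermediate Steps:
R = 1/87 (R = 2/(-6 + 180) = 2/174 = 2*(1/174) = 1/87 ≈ 0.011494)
P = 100/49 (P = 3*(-100/(-147)) = 3*(-100*(-1/147)) = 3*(100/147) = 100/49 ≈ 2.0408)
Q(N, n) = -87/N
17609 - Q(R, P) = 17609 - (-87)/1/87 = 17609 - (-87)*87 = 17609 - 1*(-7569) = 17609 + 7569 = 25178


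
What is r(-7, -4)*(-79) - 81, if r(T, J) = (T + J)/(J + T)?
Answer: -160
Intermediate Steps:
r(T, J) = 1 (r(T, J) = (J + T)/(J + T) = 1)
r(-7, -4)*(-79) - 81 = 1*(-79) - 81 = -79 - 81 = -160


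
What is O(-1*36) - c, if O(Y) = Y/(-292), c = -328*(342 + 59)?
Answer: 9601553/73 ≈ 1.3153e+5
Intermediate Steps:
c = -131528 (c = -328*401 = -131528)
O(Y) = -Y/292 (O(Y) = Y*(-1/292) = -Y/292)
O(-1*36) - c = -(-1)*36/292 - 1*(-131528) = -1/292*(-36) + 131528 = 9/73 + 131528 = 9601553/73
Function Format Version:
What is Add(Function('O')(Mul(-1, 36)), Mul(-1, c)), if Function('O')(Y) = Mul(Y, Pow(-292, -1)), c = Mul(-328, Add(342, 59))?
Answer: Rational(9601553, 73) ≈ 1.3153e+5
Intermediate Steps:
c = -131528 (c = Mul(-328, 401) = -131528)
Function('O')(Y) = Mul(Rational(-1, 292), Y) (Function('O')(Y) = Mul(Y, Rational(-1, 292)) = Mul(Rational(-1, 292), Y))
Add(Function('O')(Mul(-1, 36)), Mul(-1, c)) = Add(Mul(Rational(-1, 292), Mul(-1, 36)), Mul(-1, -131528)) = Add(Mul(Rational(-1, 292), -36), 131528) = Add(Rational(9, 73), 131528) = Rational(9601553, 73)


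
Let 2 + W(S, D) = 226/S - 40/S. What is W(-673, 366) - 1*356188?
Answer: -239716056/673 ≈ -3.5619e+5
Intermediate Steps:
W(S, D) = -2 + 186/S (W(S, D) = -2 + (226/S - 40/S) = -2 + 186/S)
W(-673, 366) - 1*356188 = (-2 + 186/(-673)) - 1*356188 = (-2 + 186*(-1/673)) - 356188 = (-2 - 186/673) - 356188 = -1532/673 - 356188 = -239716056/673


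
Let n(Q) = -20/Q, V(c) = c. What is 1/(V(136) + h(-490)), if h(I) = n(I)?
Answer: 49/6666 ≈ 0.0073507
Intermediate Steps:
h(I) = -20/I
1/(V(136) + h(-490)) = 1/(136 - 20/(-490)) = 1/(136 - 20*(-1/490)) = 1/(136 + 2/49) = 1/(6666/49) = 49/6666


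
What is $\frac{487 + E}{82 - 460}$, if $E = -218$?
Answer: $- \frac{269}{378} \approx -0.71164$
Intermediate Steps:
$\frac{487 + E}{82 - 460} = \frac{487 - 218}{82 - 460} = \frac{269}{-378} = 269 \left(- \frac{1}{378}\right) = - \frac{269}{378}$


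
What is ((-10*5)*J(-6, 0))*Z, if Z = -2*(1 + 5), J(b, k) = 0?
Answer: 0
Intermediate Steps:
Z = -12 (Z = -2*6 = -1*12 = -12)
((-10*5)*J(-6, 0))*Z = (-10*5*0)*(-12) = -50*0*(-12) = 0*(-12) = 0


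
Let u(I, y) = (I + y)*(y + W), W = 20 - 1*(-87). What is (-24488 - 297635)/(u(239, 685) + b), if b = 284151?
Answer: -322123/1015959 ≈ -0.31706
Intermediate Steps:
W = 107 (W = 20 + 87 = 107)
u(I, y) = (107 + y)*(I + y) (u(I, y) = (I + y)*(y + 107) = (I + y)*(107 + y) = (107 + y)*(I + y))
(-24488 - 297635)/(u(239, 685) + b) = (-24488 - 297635)/((685² + 107*239 + 107*685 + 239*685) + 284151) = -322123/((469225 + 25573 + 73295 + 163715) + 284151) = -322123/(731808 + 284151) = -322123/1015959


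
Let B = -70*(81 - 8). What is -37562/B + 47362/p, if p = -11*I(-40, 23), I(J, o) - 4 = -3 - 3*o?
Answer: 567471/8030 ≈ 70.669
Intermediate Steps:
I(J, o) = 1 - 3*o (I(J, o) = 4 + (-3 - 3*o) = 1 - 3*o)
p = 748 (p = -11*(1 - 3*23) = -11*(1 - 69) = -11*(-68) = 748)
B = -5110 (B = -70*73 = -5110)
-37562/B + 47362/p = -37562/(-5110) + 47362/748 = -37562*(-1/5110) + 47362*(1/748) = 2683/365 + 1393/22 = 567471/8030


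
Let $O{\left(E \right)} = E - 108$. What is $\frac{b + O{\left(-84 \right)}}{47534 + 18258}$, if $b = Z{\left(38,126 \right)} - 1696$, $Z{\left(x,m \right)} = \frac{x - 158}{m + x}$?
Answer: $- \frac{38719}{1348736} \approx -0.028708$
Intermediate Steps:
$O{\left(E \right)} = -108 + E$ ($O{\left(E \right)} = E - 108 = -108 + E$)
$Z{\left(x,m \right)} = \frac{-158 + x}{m + x}$
$b = - \frac{69566}{41}$ ($b = \frac{-158 + 38}{126 + 38} - 1696 = \frac{1}{164} \left(-120\right) - 1696 = - \frac{30}{41} - 1696 = - \frac{69566}{41} \approx -1696.7$)
$\frac{b + O{\left(-84 \right)}}{47534 + 18258} = \frac{- \frac{69566}{41} - 192}{47534 + 18258} = \frac{- \frac{69566}{41} - 192}{65792} = \left(- \frac{77438}{41}\right) \frac{1}{65792} = - \frac{38719}{1348736}$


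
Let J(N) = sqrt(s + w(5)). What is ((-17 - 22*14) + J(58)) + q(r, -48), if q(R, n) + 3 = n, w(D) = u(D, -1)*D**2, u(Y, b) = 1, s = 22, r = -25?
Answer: -376 + sqrt(47) ≈ -369.14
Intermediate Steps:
w(D) = D**2 (w(D) = 1*D**2 = D**2)
q(R, n) = -3 + n
J(N) = sqrt(47) (J(N) = sqrt(22 + 5**2) = sqrt(22 + 25) = sqrt(47))
((-17 - 22*14) + J(58)) + q(r, -48) = ((-17 - 22*14) + sqrt(47)) + (-3 - 48) = ((-17 - 308) + sqrt(47)) - 51 = (-325 + sqrt(47)) - 51 = -376 + sqrt(47)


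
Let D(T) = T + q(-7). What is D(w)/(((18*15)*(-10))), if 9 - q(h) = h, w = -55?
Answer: 13/900 ≈ 0.014444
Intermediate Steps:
q(h) = 9 - h
D(T) = 16 + T (D(T) = T + (9 - 1*(-7)) = T + (9 + 7) = T + 16 = 16 + T)
D(w)/(((18*15)*(-10))) = (16 - 55)/(((18*15)*(-10))) = -39/(270*(-10)) = -39/(-2700) = -39*(-1/2700) = 13/900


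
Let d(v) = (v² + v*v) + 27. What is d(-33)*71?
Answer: 156555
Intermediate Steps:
d(v) = 27 + 2*v² (d(v) = (v² + v²) + 27 = 2*v² + 27 = 27 + 2*v²)
d(-33)*71 = (27 + 2*(-33)²)*71 = (27 + 2*1089)*71 = (27 + 2178)*71 = 2205*71 = 156555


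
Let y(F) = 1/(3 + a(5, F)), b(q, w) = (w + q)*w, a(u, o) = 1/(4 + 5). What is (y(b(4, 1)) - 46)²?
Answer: 1635841/784 ≈ 2086.5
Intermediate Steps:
a(u, o) = ⅑ (a(u, o) = 1/9 = ⅑)
b(q, w) = w*(q + w) (b(q, w) = (q + w)*w = w*(q + w))
y(F) = 9/28 (y(F) = 1/(3 + ⅑) = 1/(28/9) = 9/28)
(y(b(4, 1)) - 46)² = (9/28 - 46)² = (-1279/28)² = 1635841/784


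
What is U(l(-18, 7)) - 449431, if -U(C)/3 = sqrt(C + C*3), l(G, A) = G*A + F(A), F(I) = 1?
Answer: -449431 - 30*I*sqrt(5) ≈ -4.4943e+5 - 67.082*I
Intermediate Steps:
l(G, A) = 1 + A*G (l(G, A) = G*A + 1 = A*G + 1 = 1 + A*G)
U(C) = -6*sqrt(C) (U(C) = -3*sqrt(C + C*3) = -3*sqrt(C + 3*C) = -3*2*sqrt(C) = -6*sqrt(C))
U(l(-18, 7)) - 449431 = -6*sqrt(1 + 7*(-18)) - 449431 = -6*sqrt(1 - 126) - 449431 = -30*I*sqrt(5) - 449431 = -449431 - 30*I*sqrt(5)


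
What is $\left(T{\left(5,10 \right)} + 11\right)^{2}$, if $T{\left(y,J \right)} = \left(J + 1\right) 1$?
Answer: $484$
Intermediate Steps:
$T{\left(y,J \right)} = 1 + J$ ($T{\left(y,J \right)} = \left(1 + J\right) 1 = 1 + J$)
$\left(T{\left(5,10 \right)} + 11\right)^{2} = \left(\left(1 + 10\right) + 11\right)^{2} = \left(11 + 11\right)^{2} = 22^{2} = 484$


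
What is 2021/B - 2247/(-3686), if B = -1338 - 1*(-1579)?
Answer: 7990933/888326 ≈ 8.9955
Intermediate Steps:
B = 241 (B = -1338 + 1579 = 241)
2021/B - 2247/(-3686) = 2021/241 - 2247/(-3686) = 2021*(1/241) - 2247*(-1/3686) = 2021/241 + 2247/3686 = 7990933/888326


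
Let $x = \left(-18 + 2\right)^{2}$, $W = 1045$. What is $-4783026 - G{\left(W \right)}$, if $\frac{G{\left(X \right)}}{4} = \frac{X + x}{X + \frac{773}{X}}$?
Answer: $- \frac{2613443342464}{546399} \approx -4.783 \cdot 10^{6}$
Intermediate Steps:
$x = 256$ ($x = \left(-16\right)^{2} = 256$)
$G{\left(X \right)} = \frac{4 \left(256 + X\right)}{X + \frac{773}{X}}$ ($G{\left(X \right)} = 4 \frac{X + 256}{X + \frac{773}{X}} = 4 \frac{256 + X}{X + \frac{773}{X}} = \frac{4 \left(256 + X\right)}{X + \frac{773}{X}}$)
$-4783026 - G{\left(W \right)} = -4783026 - 4 \cdot 1045 \frac{1}{773 + 1045^{2}} \left(256 + 1045\right) = -4783026 - 4 \cdot 1045 \frac{1}{773 + 1092025} \cdot 1301 = -4783026 - 4 \cdot 1045 \cdot \frac{1}{1092798} \cdot 1301 = -4783026 - \frac{2719090}{546399} = - \frac{2613443342464}{546399}$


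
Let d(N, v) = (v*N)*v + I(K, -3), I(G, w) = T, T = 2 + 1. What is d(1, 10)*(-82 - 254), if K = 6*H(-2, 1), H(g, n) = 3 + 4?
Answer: -34608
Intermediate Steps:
H(g, n) = 7
K = 42 (K = 6*7 = 42)
T = 3
I(G, w) = 3
d(N, v) = 3 + N*v**2 (d(N, v) = (v*N)*v + 3 = (N*v)*v + 3 = N*v**2 + 3 = 3 + N*v**2)
d(1, 10)*(-82 - 254) = (3 + 1*10**2)*(-82 - 254) = (3 + 1*100)*(-336) = (3 + 100)*(-336) = 103*(-336) = -34608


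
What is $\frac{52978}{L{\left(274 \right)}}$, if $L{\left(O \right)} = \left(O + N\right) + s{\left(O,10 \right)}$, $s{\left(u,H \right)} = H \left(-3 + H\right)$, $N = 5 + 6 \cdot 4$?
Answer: $\frac{52978}{373} \approx 142.03$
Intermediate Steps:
$N = 29$ ($N = 5 + 24 = 29$)
$L{\left(O \right)} = 99 + O$ ($L{\left(O \right)} = \left(O + 29\right) + 10 \left(-3 + 10\right) = \left(29 + O\right) + 10 \cdot 7 = \left(29 + O\right) + 70 = 99 + O$)
$\frac{52978}{L{\left(274 \right)}} = \frac{52978}{99 + 274} = \frac{52978}{373}$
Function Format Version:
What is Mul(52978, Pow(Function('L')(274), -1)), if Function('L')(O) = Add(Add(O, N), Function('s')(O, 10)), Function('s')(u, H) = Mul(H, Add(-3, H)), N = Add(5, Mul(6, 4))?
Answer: Rational(52978, 373) ≈ 142.03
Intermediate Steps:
N = 29 (N = Add(5, 24) = 29)
Function('L')(O) = Add(99, O) (Function('L')(O) = Add(Add(O, 29), Mul(10, Add(-3, 10))) = Add(Add(29, O), Mul(10, 7)) = Add(Add(29, O), 70) = Add(99, O))
Mul(52978, Pow(Function('L')(274), -1)) = Mul(52978, Pow(Add(99, 274), -1)) = Mul(52978, Pow(373, -1)) = Mul(52978, Rational(1, 373)) = Rational(52978, 373)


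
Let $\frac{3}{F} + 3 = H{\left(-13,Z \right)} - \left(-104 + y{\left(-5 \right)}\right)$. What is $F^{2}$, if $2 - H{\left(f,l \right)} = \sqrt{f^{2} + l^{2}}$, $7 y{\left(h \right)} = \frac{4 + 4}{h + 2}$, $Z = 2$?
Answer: $\frac{3969}{\left(-2171 + 21 \sqrt{173}\right)^{2}} \approx 0.0011055$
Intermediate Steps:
$y{\left(h \right)} = \frac{8}{7 \left(2 + h\right)}$ ($y{\left(h \right)} = \frac{\left(4 + 4\right) \frac{1}{h + 2}}{7} = \frac{8 \frac{1}{2 + h}}{7} = \frac{8}{7 \left(2 + h\right)}$)
$H{\left(f,l \right)} = 2 - \sqrt{f^{2} + l^{2}}$
$F = \frac{3}{\frac{2171}{21} - \sqrt{173}}$ ($F = \frac{3}{-3 - \left(-106 + \sqrt{\left(-13\right)^{2} + 2^{2}} + \frac{8}{7 \left(2 - 5\right)}\right)} = \frac{3}{-3 - \left(-106 - \frac{8}{21} + \sqrt{169 + 4}\right)} = \frac{3}{-3 - \left(-106 - \frac{8}{21} + \sqrt{173}\right)} = \frac{3}{-3 + \left(\left(2 - \sqrt{173}\right) - \left(-104 - \frac{8}{21}\right)\right)} = \frac{3}{-3 + \left(\left(2 - \sqrt{173}\right) - - \frac{2192}{21}\right)} = \frac{3}{-3 + \left(\left(2 - \sqrt{173}\right) + \frac{2192}{21}\right)} = \frac{3}{-3 + \left(\frac{2234}{21} - \sqrt{173}\right)} = \frac{3}{\frac{2171}{21} - \sqrt{173}} \approx 0.033249$)
$F^{2} = \left(\frac{136773}{4636948} + \frac{1323 \sqrt{173}}{4636948}\right)^{2}$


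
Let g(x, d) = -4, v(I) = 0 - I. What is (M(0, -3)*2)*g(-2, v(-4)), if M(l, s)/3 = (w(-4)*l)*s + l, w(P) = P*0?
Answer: 0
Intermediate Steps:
v(I) = -I
w(P) = 0
M(l, s) = 3*l (M(l, s) = 3*((0*l)*s + l) = 3*(0*s + l) = 3*(0 + l) = 3*l)
(M(0, -3)*2)*g(-2, v(-4)) = ((3*0)*2)*(-4) = (0*2)*(-4) = 0*(-4) = 0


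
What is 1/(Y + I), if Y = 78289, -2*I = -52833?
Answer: 2/209411 ≈ 9.5506e-6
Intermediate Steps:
I = 52833/2 (I = -1/2*(-52833) = 52833/2 ≈ 26417.)
1/(Y + I) = 1/(78289 + 52833/2) = 1/(209411/2) = 2/209411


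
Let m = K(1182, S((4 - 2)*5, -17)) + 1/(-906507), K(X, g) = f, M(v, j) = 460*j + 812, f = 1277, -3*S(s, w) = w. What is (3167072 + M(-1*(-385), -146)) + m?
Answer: 2811985620506/906507 ≈ 3.1020e+6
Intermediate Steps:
S(s, w) = -w/3
M(v, j) = 812 + 460*j
K(X, g) = 1277
m = 1157609438/906507 (m = 1277 + 1/(-906507) = 1277 - 1/906507 = 1157609438/906507 ≈ 1277.0)
(3167072 + M(-1*(-385), -146)) + m = (3167072 + (812 + 460*(-146))) + 1157609438/906507 = (3167072 + (812 - 67160)) + 1157609438/906507 = (3167072 - 66348) + 1157609438/906507 = 3100724 + 1157609438/906507 = 2811985620506/906507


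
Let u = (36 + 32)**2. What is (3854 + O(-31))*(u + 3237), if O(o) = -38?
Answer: 29997576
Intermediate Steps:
u = 4624 (u = 68**2 = 4624)
(3854 + O(-31))*(u + 3237) = (3854 - 38)*(4624 + 3237) = 3816*7861 = 29997576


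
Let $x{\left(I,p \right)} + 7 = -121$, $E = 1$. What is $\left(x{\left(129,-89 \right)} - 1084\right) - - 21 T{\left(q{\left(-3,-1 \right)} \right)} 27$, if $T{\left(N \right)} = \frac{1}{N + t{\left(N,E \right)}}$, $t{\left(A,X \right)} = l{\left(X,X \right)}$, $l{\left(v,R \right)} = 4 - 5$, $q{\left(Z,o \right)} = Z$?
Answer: $- \frac{5415}{4} \approx -1353.8$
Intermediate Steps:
$l{\left(v,R \right)} = -1$ ($l{\left(v,R \right)} = 4 - 5 = -1$)
$x{\left(I,p \right)} = -128$ ($x{\left(I,p \right)} = -7 - 121 = -128$)
$t{\left(A,X \right)} = -1$
$T{\left(N \right)} = \frac{1}{-1 + N}$ ($T{\left(N \right)} = \frac{1}{N - 1} = \frac{1}{-1 + N}$)
$\left(x{\left(129,-89 \right)} - 1084\right) - - 21 T{\left(q{\left(-3,-1 \right)} \right)} 27 = \left(-128 - 1084\right) - - \frac{21}{-1 - 3} \cdot 27 = -1212 - - \frac{21}{-4} \cdot 27 = -1212 - \left(-21\right) \left(- \frac{1}{4}\right) 27 = -1212 - \frac{21}{4} \cdot 27 = -1212 - \frac{567}{4} = - \frac{5415}{4}$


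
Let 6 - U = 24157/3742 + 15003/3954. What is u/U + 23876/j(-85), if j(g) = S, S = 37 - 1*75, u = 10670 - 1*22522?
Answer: 215096425378/99564427 ≈ 2160.4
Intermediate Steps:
u = -11852 (u = 10670 - 22522 = -11852)
U = -5240233/1232989 (U = 6 - (24157/3742 + 15003/3954) = 6 - (24157*(1/3742) + 15003*(1/3954)) = 6 - (24157/3742 + 5001/1318) = 6 - 1*12638167/1232989 = 6 - 12638167/1232989 = -5240233/1232989 ≈ -4.2500)
S = -38 (S = 37 - 75 = -38)
j(g) = -38
u/U + 23876/j(-85) = -11852/(-5240233/1232989) + 23876/(-38) = -11852*(-1232989/5240233) + 23876*(-1/38) = 14613385628/5240233 - 11938/19 = 215096425378/99564427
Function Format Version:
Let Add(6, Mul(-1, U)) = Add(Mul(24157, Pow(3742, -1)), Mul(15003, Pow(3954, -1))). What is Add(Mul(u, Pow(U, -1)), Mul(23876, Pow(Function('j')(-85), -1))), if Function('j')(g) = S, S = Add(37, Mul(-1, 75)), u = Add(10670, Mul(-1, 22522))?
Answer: Rational(215096425378, 99564427) ≈ 2160.4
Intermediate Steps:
u = -11852 (u = Add(10670, -22522) = -11852)
U = Rational(-5240233, 1232989) (U = Add(6, Mul(-1, Add(Mul(24157, Pow(3742, -1)), Mul(15003, Pow(3954, -1))))) = Add(6, Mul(-1, Add(Mul(24157, Rational(1, 3742)), Mul(15003, Rational(1, 3954))))) = Add(6, Mul(-1, Add(Rational(24157, 3742), Rational(5001, 1318)))) = Add(6, Mul(-1, Rational(12638167, 1232989))) = Add(6, Rational(-12638167, 1232989)) = Rational(-5240233, 1232989) ≈ -4.2500)
S = -38 (S = Add(37, -75) = -38)
Function('j')(g) = -38
Add(Mul(u, Pow(U, -1)), Mul(23876, Pow(Function('j')(-85), -1))) = Add(Mul(-11852, Pow(Rational(-5240233, 1232989), -1)), Mul(23876, Pow(-38, -1))) = Add(Mul(-11852, Rational(-1232989, 5240233)), Mul(23876, Rational(-1, 38))) = Add(Rational(14613385628, 5240233), Rational(-11938, 19)) = Rational(215096425378, 99564427)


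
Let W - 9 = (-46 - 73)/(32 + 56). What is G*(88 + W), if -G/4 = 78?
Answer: -328263/11 ≈ -29842.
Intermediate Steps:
G = -312 (G = -4*78 = -312)
W = 673/88 (W = 9 + (-46 - 73)/(32 + 56) = 9 - 119/88 = 673/88 ≈ 7.6477)
G*(88 + W) = -312*(88 + 673/88) = -312*8417/88 = -328263/11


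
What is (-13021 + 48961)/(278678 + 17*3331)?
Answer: 7188/67061 ≈ 0.10719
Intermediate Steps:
(-13021 + 48961)/(278678 + 17*3331) = 35940/(278678 + 56627) = 35940/335305 = 35940*(1/335305) = 7188/67061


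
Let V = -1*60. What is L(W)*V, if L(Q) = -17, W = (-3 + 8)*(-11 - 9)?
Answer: 1020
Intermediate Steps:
V = -60
W = -100 (W = 5*(-20) = -100)
L(W)*V = -17*(-60) = 1020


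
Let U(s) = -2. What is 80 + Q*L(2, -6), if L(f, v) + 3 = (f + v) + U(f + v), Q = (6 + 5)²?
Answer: -1009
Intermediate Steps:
Q = 121 (Q = 11² = 121)
L(f, v) = -5 + f + v (L(f, v) = -3 + ((f + v) - 2) = -3 + (-2 + f + v) = -5 + f + v)
80 + Q*L(2, -6) = 80 + 121*(-5 + 2 - 6) = 80 + 121*(-9) = 80 - 1089 = -1009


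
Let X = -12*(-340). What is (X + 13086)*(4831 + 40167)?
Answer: 772435668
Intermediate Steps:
X = 4080
(X + 13086)*(4831 + 40167) = (4080 + 13086)*(4831 + 40167) = 17166*44998 = 772435668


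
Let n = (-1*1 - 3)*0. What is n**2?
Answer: 0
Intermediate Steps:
n = 0 (n = (-1 - 3)*0 = -4*0 = 0)
n**2 = 0**2 = 0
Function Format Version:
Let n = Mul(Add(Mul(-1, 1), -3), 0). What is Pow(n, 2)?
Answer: 0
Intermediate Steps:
n = 0 (n = Mul(Add(-1, -3), 0) = Mul(-4, 0) = 0)
Pow(n, 2) = Pow(0, 2) = 0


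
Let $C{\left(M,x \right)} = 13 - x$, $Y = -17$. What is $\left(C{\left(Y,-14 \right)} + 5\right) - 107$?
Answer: $-75$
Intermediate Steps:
$\left(C{\left(Y,-14 \right)} + 5\right) - 107 = \left(\left(13 - -14\right) + 5\right) - 107 = \left(\left(13 + 14\right) + 5\right) - 107 = \left(27 + 5\right) - 107 = 32 - 107 = -75$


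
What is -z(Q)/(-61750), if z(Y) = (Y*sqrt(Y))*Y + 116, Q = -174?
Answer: 58/30875 + 15138*I*sqrt(174)/30875 ≈ 0.0018785 + 6.4675*I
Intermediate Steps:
z(Y) = 116 + Y**(5/2) (z(Y) = Y**(3/2)*Y + 116 = Y**(5/2) + 116 = 116 + Y**(5/2))
-z(Q)/(-61750) = -(116 + (-174)**(5/2))/(-61750) = -(116 + 30276*I*sqrt(174))*(-1/61750) = (-116 - 30276*I*sqrt(174))*(-1/61750) = 58/30875 + 15138*I*sqrt(174)/30875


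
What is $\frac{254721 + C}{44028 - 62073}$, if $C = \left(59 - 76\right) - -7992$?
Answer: $- \frac{262696}{18045} \approx -14.558$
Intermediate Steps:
$C = 7975$ ($C = \left(59 - 76\right) + 7992 = -17 + 7992 = 7975$)
$\frac{254721 + C}{44028 - 62073} = \frac{254721 + 7975}{44028 - 62073} = \frac{262696}{-18045} = 262696 \left(- \frac{1}{18045}\right) = - \frac{262696}{18045}$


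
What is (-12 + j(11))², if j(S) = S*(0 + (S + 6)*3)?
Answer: 301401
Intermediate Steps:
j(S) = S*(18 + 3*S) (j(S) = S*(0 + (6 + S)*3) = S*(0 + (18 + 3*S)) = S*(18 + 3*S))
(-12 + j(11))² = (-12 + 3*11*(6 + 11))² = (-12 + 3*11*17)² = (-12 + 561)² = 549² = 301401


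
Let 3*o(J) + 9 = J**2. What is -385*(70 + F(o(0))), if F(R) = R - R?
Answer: -26950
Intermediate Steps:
o(J) = -3 + J**2/3
F(R) = 0
-385*(70 + F(o(0))) = -385*(70 + 0) = -385*70 = -26950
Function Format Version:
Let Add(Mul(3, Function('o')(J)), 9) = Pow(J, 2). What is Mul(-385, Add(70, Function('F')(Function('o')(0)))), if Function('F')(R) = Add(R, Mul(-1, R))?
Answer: -26950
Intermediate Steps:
Function('o')(J) = Add(-3, Mul(Rational(1, 3), Pow(J, 2)))
Function('F')(R) = 0
Mul(-385, Add(70, Function('F')(Function('o')(0)))) = Mul(-385, Add(70, 0)) = Mul(-385, 70) = -26950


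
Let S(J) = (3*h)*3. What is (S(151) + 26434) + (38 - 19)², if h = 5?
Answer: 26840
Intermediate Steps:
S(J) = 45 (S(J) = (3*5)*3 = 15*3 = 45)
(S(151) + 26434) + (38 - 19)² = (45 + 26434) + (38 - 19)² = 26479 + 19² = 26479 + 361 = 26840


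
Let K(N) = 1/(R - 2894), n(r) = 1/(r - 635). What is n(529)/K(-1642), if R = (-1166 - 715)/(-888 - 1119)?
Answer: 645153/23638 ≈ 27.293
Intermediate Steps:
n(r) = 1/(-635 + r)
R = 209/223 (R = -1881/(-2007) = -1881*(-1/2007) = 209/223 ≈ 0.93722)
K(N) = -223/645153 (K(N) = 1/(209/223 - 2894) = 1/(-645153/223) = -223/645153)
n(529)/K(-1642) = 1/((-635 + 529)*(-223/645153)) = -645153/223/(-106) = -1/106*(-645153/223) = 645153/23638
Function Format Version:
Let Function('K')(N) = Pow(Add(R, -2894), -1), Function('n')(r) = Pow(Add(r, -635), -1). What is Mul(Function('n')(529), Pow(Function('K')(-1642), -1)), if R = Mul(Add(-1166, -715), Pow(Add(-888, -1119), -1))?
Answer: Rational(645153, 23638) ≈ 27.293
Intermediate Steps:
Function('n')(r) = Pow(Add(-635, r), -1)
R = Rational(209, 223) (R = Mul(-1881, Pow(-2007, -1)) = Mul(-1881, Rational(-1, 2007)) = Rational(209, 223) ≈ 0.93722)
Function('K')(N) = Rational(-223, 645153) (Function('K')(N) = Pow(Add(Rational(209, 223), -2894), -1) = Pow(Rational(-645153, 223), -1) = Rational(-223, 645153))
Mul(Function('n')(529), Pow(Function('K')(-1642), -1)) = Mul(Pow(Add(-635, 529), -1), Pow(Rational(-223, 645153), -1)) = Mul(Pow(-106, -1), Rational(-645153, 223)) = Mul(Rational(-1, 106), Rational(-645153, 223)) = Rational(645153, 23638)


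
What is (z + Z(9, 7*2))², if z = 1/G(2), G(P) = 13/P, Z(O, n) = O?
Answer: 14161/169 ≈ 83.793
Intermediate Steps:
z = 2/13 (z = 1/(13/2) = 2/13 ≈ 0.15385)
(z + Z(9, 7*2))² = (2/13 + 9)² = (119/13)² = 14161/169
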